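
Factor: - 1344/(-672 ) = 2^1 = 2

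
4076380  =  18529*220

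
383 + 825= 1208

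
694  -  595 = 99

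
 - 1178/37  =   - 32 + 6/37 = - 31.84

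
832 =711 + 121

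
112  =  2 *56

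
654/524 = 1 + 65/262 = 1.25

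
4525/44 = 4525/44=102.84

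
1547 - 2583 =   -  1036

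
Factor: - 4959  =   - 3^2*19^1*29^1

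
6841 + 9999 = 16840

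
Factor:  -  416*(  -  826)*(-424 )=-145693184 = - 2^9*7^1*13^1*53^1*59^1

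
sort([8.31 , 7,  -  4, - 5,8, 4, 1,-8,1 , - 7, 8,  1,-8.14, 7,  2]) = [ -8.14, - 8, - 7, -5, - 4  ,  1, 1, 1, 2 , 4, 7, 7, 8, 8  ,  8.31]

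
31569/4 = 7892+1/4 = 7892.25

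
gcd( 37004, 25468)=4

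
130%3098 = 130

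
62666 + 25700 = 88366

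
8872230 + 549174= 9421404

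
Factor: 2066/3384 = 1033/1692 = 2^( - 2 )*3^(- 2)*47^( - 1 )*1033^1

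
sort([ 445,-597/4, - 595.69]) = [-595.69, - 597/4,445 ] 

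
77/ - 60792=-1 +60715/60792  =  - 0.00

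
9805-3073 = 6732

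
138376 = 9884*14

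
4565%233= 138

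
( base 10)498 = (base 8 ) 762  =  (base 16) 1f2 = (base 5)3443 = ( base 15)233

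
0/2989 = 0  =  0.00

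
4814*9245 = 44505430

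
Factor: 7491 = 3^1  *  11^1*227^1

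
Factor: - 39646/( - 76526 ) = 43/83 = 43^1 * 83^( - 1 ) 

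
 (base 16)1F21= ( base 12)4741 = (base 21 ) I1A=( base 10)7969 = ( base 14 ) 2c93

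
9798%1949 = 53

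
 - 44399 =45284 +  - 89683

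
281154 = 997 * 282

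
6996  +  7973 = 14969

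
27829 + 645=28474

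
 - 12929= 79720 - 92649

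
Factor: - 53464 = -2^3*41^1*163^1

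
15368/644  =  3842/161=23.86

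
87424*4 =349696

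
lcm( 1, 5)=5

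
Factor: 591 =3^1*197^1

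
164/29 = 5 +19/29 = 5.66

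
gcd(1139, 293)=1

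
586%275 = 36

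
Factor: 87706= 2^1 * 43853^1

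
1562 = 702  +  860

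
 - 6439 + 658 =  - 5781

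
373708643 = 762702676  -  388994033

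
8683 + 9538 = 18221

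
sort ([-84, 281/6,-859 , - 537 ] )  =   [ - 859,-537, - 84,281/6]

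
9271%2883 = 622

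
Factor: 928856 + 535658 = 1464514 = 2^1*732257^1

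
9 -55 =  - 46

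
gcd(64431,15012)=9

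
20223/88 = 20223/88 = 229.81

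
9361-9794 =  - 433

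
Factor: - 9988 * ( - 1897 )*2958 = 2^3*3^1*7^1*11^1*17^1*29^1*227^1*271^1  =  56045924088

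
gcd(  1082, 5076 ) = 2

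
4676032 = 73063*64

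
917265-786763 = 130502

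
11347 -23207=  -  11860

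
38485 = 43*895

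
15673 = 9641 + 6032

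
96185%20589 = 13829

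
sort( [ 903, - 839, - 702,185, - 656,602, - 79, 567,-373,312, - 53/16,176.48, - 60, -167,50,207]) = [ - 839, - 702,  -  656 , - 373,- 167, - 79, - 60, - 53/16, 50,176.48 , 185  ,  207,312,567,602,903 ]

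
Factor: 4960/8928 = 5/9 = 3^( - 2)*5^1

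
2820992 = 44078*64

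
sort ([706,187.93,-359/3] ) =[ - 359/3, 187.93,706] 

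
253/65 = 3 +58/65 =3.89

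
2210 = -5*( - 442) 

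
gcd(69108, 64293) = 3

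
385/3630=7/66 = 0.11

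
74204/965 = 76 +864/965=76.90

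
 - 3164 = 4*( - 791 )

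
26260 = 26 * 1010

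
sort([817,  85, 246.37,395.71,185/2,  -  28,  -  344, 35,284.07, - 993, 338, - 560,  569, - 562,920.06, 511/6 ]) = [ - 993, - 562, - 560,-344 , - 28, 35,  85, 511/6,  185/2, 246.37, 284.07,338, 395.71, 569,817, 920.06]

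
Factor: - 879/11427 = -13^(  -  1)= - 1/13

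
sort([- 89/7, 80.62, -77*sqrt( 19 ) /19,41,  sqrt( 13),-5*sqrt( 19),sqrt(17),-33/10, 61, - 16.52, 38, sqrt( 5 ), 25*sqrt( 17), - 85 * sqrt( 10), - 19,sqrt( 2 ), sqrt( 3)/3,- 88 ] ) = [-85*sqrt( 10), - 88,-5*sqrt( 19) ,  -  19, - 77 * sqrt( 19 ) /19, - 16.52,  -  89/7,  -  33/10, sqrt(3)/3, sqrt( 2), sqrt( 5 ), sqrt( 13 ), sqrt( 17),  38, 41, 61, 80.62,25*sqrt( 17) ] 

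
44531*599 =26674069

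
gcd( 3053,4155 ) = 1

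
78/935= 78/935 = 0.08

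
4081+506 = 4587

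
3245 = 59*55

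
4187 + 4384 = 8571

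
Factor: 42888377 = 7^3 * 19^1*6581^1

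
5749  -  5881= - 132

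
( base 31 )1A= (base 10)41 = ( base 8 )51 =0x29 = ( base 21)1k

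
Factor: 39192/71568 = 2^(-1 )*3^( - 1)*7^( - 1)*23^1 =23/42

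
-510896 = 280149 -791045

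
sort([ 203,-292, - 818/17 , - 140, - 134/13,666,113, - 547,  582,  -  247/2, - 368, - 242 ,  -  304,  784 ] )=[ - 547, - 368, - 304, - 292,-242, - 140,-247/2, - 818/17, - 134/13,113, 203, 582, 666  ,  784]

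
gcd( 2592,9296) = 16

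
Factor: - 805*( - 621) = 499905 = 3^3*5^1*7^1 * 23^2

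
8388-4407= 3981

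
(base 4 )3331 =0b11111101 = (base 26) 9J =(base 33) 7m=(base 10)253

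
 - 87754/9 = - 87754/9 = - 9750.44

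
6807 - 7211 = -404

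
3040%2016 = 1024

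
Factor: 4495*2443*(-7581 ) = -83249121585 = - 3^1*5^1*7^2*19^2*29^1*31^1 *349^1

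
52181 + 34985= 87166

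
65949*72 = 4748328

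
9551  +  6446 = 15997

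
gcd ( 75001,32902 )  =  1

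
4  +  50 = 54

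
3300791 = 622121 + 2678670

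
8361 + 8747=17108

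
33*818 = 26994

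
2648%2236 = 412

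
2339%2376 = 2339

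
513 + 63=576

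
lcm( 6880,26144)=130720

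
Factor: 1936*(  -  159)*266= - 81881184 =- 2^5*3^1*7^1 * 11^2* 19^1*53^1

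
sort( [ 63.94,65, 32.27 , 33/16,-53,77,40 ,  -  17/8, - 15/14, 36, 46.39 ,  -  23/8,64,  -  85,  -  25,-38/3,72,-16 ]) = [ - 85, - 53, - 25,-16, - 38/3 , - 23/8,  -  17/8, - 15/14, 33/16 , 32.27 , 36,40, 46.39, 63.94, 64, 65, 72, 77 ] 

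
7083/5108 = 7083/5108  =  1.39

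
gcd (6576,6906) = 6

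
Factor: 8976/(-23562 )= - 2^3 * 3^( - 1 )*7^( - 1 ) = - 8/21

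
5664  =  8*708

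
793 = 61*13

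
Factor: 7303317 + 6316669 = 2^1*109^1*62477^1 = 13619986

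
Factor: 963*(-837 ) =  - 806031  =  -3^5 * 31^1*107^1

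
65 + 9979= 10044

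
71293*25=1782325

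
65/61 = 65/61 = 1.07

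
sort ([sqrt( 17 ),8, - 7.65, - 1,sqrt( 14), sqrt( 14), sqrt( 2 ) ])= [  -  7.65, - 1,sqrt( 2), sqrt( 14), sqrt(14), sqrt(17 ) , 8 ] 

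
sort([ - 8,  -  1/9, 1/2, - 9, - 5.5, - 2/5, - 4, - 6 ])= [ - 9, - 8, - 6, - 5.5,- 4, - 2/5, - 1/9, 1/2] 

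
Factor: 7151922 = 2^1*3^3*29^1*4567^1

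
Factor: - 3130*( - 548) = 2^3*5^1  *  137^1*313^1 = 1715240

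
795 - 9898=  - 9103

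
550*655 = 360250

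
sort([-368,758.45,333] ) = [ -368,333,758.45]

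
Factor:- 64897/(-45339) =73/51=3^(-1)*17^(-1 )*73^1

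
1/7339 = 1/7339 = 0.00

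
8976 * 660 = 5924160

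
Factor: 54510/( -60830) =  - 69/77 = -  3^1*7^(- 1)*11^( -1 )*23^1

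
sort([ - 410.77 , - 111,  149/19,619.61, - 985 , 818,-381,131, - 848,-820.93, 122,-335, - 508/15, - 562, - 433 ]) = [-985, - 848 , - 820.93,-562 ,  -  433 , - 410.77, - 381, - 335,-111, - 508/15, 149/19,122, 131,619.61, 818]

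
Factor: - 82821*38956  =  -2^2*3^1*19^1*1453^1*9739^1 = -  3226374876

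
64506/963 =21502/321  =  66.98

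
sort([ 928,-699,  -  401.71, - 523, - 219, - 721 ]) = [ - 721 ,-699, - 523, - 401.71, - 219, 928 ]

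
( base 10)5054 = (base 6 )35222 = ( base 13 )23ba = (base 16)13be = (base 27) 6P5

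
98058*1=98058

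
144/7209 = 16/801 = 0.02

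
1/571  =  1/571 =0.00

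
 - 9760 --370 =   -  9390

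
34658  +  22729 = 57387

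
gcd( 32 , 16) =16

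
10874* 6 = 65244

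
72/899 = 72/899= 0.08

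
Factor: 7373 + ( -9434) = - 3^2*229^1 =-  2061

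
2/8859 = 2/8859 = 0.00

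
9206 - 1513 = 7693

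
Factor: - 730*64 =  - 2^7 * 5^1*73^1=- 46720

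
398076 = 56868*7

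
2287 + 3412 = 5699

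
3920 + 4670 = 8590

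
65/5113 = 65/5113 = 0.01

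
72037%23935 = 232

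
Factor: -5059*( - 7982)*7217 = 2^1*7^1*13^1*307^1*1031^1*5059^1 = 291429229546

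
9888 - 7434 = 2454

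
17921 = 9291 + 8630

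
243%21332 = 243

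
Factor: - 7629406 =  - 2^1*3814703^1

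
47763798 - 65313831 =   -  17550033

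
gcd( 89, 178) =89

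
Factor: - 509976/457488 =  - 2^( - 1)*353^( - 1)*787^1=-  787/706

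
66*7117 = 469722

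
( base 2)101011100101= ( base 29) 395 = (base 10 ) 2789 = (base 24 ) 4k5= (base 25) 4BE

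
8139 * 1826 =14861814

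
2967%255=162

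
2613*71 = 185523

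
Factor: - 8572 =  - 2^2 *2143^1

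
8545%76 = 33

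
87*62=5394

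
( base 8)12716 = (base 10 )5582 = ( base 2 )1010111001110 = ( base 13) 2705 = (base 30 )662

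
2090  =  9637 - 7547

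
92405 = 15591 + 76814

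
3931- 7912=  - 3981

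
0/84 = 0 = 0.00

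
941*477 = 448857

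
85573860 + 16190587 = 101764447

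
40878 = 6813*6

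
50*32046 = 1602300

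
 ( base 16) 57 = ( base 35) 2h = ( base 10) 87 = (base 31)2P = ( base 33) 2l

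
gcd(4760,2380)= 2380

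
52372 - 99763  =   - 47391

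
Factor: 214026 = 2^1*3^1*35671^1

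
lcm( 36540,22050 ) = 1278900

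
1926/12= 160 + 1/2 = 160.50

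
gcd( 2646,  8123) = 1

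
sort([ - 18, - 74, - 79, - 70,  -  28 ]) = [ - 79,-74,  -  70,  -  28, - 18 ]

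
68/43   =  68/43  =  1.58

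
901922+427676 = 1329598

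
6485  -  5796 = 689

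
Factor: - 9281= - 9281^1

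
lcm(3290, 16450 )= 16450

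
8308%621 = 235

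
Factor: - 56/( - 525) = 8/75  =  2^3*3^( - 1 )*5^( - 2 ) 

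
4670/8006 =2335/4003  =  0.58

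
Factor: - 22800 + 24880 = 2^5*5^1*13^1 = 2080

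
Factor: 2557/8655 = 3^( - 1 )*5^( - 1) * 577^(-1)*2557^1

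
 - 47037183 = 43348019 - 90385202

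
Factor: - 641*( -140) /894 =2^1*3^(-1)*5^1*7^1*149^( -1)*641^1  =  44870/447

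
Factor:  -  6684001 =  - 6684001^1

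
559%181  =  16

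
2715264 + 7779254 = 10494518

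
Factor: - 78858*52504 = -4140360432  =  -2^4*3^2*13^1*337^1 *6563^1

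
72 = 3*24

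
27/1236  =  9/412 = 0.02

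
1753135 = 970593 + 782542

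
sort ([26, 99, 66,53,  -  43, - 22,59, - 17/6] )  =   [ - 43, - 22, - 17/6,26,53, 59, 66, 99]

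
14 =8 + 6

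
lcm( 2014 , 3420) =181260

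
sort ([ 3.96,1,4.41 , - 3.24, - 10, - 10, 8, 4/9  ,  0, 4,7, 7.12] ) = [- 10,-10, - 3.24, 0,4/9, 1, 3.96,  4, 4.41, 7 , 7.12 , 8 ] 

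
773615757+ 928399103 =1702014860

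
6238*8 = 49904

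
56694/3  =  18898 = 18898.00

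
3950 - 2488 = 1462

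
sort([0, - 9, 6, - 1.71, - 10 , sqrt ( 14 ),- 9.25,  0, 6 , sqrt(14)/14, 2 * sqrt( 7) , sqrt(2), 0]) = [-10,- 9.25, - 9, - 1.71, 0, 0, 0, sqrt (14)/14, sqrt (2), sqrt (14 ),2 * sqrt(7 ) , 6,6 ] 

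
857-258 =599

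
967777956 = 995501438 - 27723482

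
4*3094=12376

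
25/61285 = 5/12257 = 0.00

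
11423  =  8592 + 2831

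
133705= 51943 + 81762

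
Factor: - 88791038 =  - 2^1*7^3*71^1*1823^1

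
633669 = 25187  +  608482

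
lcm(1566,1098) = 95526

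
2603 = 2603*1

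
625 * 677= 423125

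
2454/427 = 5 + 319/427 = 5.75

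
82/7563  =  82/7563 = 0.01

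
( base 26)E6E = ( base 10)9634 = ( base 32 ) 9d2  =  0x25A2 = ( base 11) 7269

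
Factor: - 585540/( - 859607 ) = 2^2*3^2 * 5^1 * 7^ ( - 2) * 53^( - 1) * 331^( - 1) * 3253^1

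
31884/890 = 35+367/445 =35.82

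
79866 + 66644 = 146510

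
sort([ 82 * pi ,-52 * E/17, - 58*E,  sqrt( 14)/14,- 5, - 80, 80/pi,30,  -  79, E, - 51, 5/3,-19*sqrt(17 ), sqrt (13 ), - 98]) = [ - 58*E,  -  98, - 80,  -  79, - 19*sqrt (17 ) , - 51, - 52*E/17, - 5,sqrt (14 ) /14, 5/3 , E,  sqrt (13), 80/pi,  30, 82 * pi]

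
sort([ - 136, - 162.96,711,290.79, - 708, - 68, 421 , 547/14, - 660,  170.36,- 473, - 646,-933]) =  [  -  933, - 708 , - 660,  -  646, - 473, - 162.96, - 136, - 68 , 547/14 , 170.36, 290.79,  421, 711] 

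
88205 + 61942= 150147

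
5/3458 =5/3458 = 0.00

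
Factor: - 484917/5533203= -161639/1844401  =  - 13^( - 1 )*337^( - 1 )*  421^( - 1)*161639^1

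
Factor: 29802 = 2^1*3^1*4967^1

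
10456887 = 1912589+8544298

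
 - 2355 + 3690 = 1335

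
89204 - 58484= 30720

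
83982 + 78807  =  162789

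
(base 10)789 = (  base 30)Q9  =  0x315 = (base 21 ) 1GC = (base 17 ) 2c7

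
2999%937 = 188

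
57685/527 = 109 + 242/527 = 109.46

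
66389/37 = 66389/37  =  1794.30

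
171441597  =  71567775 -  - 99873822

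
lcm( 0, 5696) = 0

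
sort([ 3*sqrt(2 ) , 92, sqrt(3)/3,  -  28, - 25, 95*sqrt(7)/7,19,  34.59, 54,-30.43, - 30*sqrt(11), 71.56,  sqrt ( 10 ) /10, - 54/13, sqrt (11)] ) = [ - 30*sqrt(11 ), - 30.43,-28, - 25,-54/13, sqrt( 10) /10, sqrt(3 )/3 , sqrt(11), 3*sqrt( 2), 19,  34.59, 95*sqrt( 7)/7, 54, 71.56, 92 ] 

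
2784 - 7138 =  - 4354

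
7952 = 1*7952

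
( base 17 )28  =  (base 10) 42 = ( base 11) 39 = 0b101010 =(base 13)33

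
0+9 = 9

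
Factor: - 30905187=-3^1*167^1  *61687^1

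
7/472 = 7/472 = 0.01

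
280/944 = 35/118 = 0.30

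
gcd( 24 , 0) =24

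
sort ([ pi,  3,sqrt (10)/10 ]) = [ sqrt(10 )/10, 3, pi ] 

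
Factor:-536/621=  - 2^3 * 3^( - 3 )*23^( - 1)*67^1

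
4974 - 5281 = - 307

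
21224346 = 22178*957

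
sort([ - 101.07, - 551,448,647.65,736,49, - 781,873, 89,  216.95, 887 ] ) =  [  -  781,-551, - 101.07,  49,89,216.95 , 448,647.65,  736,873, 887] 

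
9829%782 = 445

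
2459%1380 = 1079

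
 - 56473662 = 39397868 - 95871530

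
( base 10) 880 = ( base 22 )1i0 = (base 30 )TA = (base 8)1560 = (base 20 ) 240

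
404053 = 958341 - 554288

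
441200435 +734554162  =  1175754597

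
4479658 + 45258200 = 49737858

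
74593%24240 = 1873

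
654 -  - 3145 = 3799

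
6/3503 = 6/3503 = 0.00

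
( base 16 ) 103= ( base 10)259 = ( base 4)10003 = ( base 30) 8J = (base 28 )97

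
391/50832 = 391/50832 = 0.01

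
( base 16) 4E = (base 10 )78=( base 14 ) 58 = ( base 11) 71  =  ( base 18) 46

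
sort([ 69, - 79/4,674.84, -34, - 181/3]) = [ - 181/3, - 34, - 79/4, 69 , 674.84] 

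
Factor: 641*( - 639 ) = -3^2* 71^1*641^1 = - 409599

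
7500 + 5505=13005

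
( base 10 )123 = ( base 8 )173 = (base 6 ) 323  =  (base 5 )443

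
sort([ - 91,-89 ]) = [ - 91, - 89 ] 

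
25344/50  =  12672/25 =506.88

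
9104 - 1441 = 7663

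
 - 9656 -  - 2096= -7560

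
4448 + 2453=6901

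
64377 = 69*933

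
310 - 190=120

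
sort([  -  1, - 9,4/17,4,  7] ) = [ - 9, - 1,4/17, 4,7] 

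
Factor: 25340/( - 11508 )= - 3^( - 1)*5^1 * 137^ ( - 1 )*181^1 = - 905/411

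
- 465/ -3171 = 155/1057 = 0.15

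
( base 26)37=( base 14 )61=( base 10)85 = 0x55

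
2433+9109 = 11542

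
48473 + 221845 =270318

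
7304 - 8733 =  - 1429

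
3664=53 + 3611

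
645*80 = 51600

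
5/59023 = 5/59023 = 0.00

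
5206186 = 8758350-3552164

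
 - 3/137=-3/137 =- 0.02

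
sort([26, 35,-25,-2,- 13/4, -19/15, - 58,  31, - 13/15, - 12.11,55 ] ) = [-58 ,  -  25, - 12.11, -13/4, - 2 , - 19/15, - 13/15,26,31,35, 55]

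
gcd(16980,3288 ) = 12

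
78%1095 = 78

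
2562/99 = 25 +29/33= 25.88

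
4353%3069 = 1284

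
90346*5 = 451730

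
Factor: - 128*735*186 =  - 17498880 = - 2^8*3^2 * 5^1*7^2 * 31^1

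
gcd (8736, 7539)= 21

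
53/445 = 53/445 = 0.12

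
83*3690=306270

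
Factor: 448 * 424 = 189952 = 2^9*7^1*53^1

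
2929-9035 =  - 6106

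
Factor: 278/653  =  2^1*139^1*653^( - 1)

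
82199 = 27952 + 54247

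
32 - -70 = 102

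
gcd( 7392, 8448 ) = 1056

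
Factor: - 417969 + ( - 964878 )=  - 1382847=- 3^1*460949^1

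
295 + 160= 455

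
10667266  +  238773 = 10906039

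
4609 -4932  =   - 323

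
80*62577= 5006160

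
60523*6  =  363138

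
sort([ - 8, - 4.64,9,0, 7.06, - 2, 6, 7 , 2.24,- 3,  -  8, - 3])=[ - 8,  -  8, - 4.64, - 3, - 3,-2, 0,2.24,6,7,7.06, 9]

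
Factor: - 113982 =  - 2^1*3^1*11^2 *157^1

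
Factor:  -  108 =-2^2*3^3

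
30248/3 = 30248/3= 10082.67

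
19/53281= 19/53281 = 0.00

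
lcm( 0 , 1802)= 0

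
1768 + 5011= 6779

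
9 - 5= 4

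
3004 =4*751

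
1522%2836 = 1522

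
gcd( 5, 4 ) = 1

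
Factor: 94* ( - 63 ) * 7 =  - 41454 = - 2^1*3^2 * 7^2*47^1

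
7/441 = 1/63=0.02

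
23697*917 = 21730149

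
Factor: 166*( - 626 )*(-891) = 2^2 * 3^4 * 11^1 * 83^1*313^1=92589156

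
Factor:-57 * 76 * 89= -385548 = - 2^2*3^1 * 19^2*89^1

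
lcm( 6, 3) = 6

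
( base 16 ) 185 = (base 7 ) 1064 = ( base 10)389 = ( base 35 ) B4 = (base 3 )112102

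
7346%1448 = 106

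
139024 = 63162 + 75862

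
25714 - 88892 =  -63178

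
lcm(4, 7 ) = 28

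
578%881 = 578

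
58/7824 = 29/3912 = 0.01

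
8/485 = 8/485= 0.02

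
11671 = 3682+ 7989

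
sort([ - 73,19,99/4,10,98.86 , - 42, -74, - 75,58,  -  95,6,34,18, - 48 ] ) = [ - 95, - 75, - 74, - 73,-48, - 42,6, 10,  18, 19, 99/4,34,58, 98.86 ] 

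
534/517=534/517 = 1.03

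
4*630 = 2520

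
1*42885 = 42885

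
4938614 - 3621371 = 1317243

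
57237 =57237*1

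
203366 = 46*4421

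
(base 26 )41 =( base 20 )55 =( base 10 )105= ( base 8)151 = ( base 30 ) 3f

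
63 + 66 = 129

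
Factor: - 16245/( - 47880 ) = 2^(- 3 ) * 7^( - 1)*19^1  =  19/56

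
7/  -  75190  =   - 1 +75183/75190 = -0.00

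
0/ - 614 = 0/1 = - 0.00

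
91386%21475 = 5486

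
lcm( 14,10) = 70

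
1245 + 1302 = 2547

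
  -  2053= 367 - 2420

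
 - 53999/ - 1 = 53999 + 0/1 = 53999.00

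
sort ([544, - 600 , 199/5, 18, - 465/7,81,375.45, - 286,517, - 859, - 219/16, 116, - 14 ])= [ -859, - 600,-286 ,-465/7, - 14, - 219/16,18,199/5,81, 116,375.45,  517,544]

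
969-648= 321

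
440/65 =6 + 10/13 =6.77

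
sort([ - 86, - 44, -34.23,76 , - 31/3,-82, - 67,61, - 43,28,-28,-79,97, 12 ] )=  [ - 86, - 82, - 79, - 67, - 44, - 43,- 34.23, - 28,-31/3 , 12,28, 61 , 76,97] 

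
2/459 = 2/459 = 0.00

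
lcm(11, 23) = 253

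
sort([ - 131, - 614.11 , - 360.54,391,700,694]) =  [ - 614.11, - 360.54, - 131,391, 694, 700]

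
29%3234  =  29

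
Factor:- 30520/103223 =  - 2^3*5^1* 7^1*947^ ( - 1) = - 280/947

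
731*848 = 619888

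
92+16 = 108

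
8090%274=144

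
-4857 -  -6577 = 1720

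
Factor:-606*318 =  - 192708 = -2^2 * 3^2*53^1*101^1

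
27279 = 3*9093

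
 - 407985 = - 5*81597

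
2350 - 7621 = - 5271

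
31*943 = 29233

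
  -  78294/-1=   78294/1 = 78294.00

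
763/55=763/55  =  13.87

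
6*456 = 2736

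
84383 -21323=63060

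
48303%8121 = 7698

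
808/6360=101/795 = 0.13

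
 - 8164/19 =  - 430+6/19 = -  429.68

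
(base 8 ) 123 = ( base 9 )102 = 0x53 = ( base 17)4f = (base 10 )83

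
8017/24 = 334 + 1/24= 334.04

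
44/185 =44/185 = 0.24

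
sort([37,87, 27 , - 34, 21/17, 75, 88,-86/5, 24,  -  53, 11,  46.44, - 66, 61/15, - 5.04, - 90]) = [ - 90, - 66, - 53, - 34 , - 86/5, - 5.04,21/17, 61/15, 11, 24,27, 37, 46.44,75, 87 , 88 ] 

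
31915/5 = 6383 =6383.00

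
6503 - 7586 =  - 1083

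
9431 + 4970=14401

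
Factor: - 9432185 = - 5^1*7^1*23^1*11717^1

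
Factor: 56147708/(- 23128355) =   -  2^2*5^( - 1)*571^(  -  1)*8101^( - 1)*14036927^1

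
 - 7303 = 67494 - 74797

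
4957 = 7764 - 2807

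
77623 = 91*853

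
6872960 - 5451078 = 1421882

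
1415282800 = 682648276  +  732634524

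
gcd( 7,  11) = 1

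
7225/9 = 802+7/9 = 802.78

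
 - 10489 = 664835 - 675324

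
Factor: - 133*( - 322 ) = 2^1*7^2*19^1*23^1= 42826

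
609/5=609/5 = 121.80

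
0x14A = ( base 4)11022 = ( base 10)330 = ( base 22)f0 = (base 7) 651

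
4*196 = 784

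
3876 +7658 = 11534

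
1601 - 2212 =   -  611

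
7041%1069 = 627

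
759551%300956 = 157639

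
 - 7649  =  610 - 8259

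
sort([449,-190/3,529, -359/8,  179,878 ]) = [  -  190/3,-359/8,179, 449, 529, 878 ] 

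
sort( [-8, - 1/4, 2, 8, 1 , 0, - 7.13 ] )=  [ - 8, - 7.13, - 1/4,  0, 1, 2,8 ]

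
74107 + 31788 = 105895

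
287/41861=7/1021 = 0.01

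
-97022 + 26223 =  - 70799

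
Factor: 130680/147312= 55/62   =  2^( - 1)*5^1*11^1 * 31^( - 1) 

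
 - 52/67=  - 1 +15/67 = - 0.78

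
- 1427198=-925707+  - 501491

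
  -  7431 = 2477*( - 3)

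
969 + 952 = 1921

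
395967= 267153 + 128814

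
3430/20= 343/2 = 171.50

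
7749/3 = 2583=2583.00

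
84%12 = 0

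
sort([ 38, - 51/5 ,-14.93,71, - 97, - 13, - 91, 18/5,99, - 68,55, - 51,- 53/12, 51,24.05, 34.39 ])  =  [ - 97, - 91,  -  68, - 51,-14.93,-13, - 51/5, - 53/12,18/5, 24.05, 34.39 , 38, 51, 55,71, 99]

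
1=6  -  5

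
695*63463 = 44106785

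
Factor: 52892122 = 2^1 * 4987^1 * 5303^1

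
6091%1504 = 75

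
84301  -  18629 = 65672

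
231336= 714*324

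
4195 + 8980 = 13175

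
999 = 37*27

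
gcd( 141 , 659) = 1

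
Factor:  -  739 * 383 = - 383^1*739^1 = -283037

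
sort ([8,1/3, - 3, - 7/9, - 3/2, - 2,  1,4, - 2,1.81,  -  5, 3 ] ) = [ - 5, - 3, - 2,  -  2, - 3/2, - 7/9,  1/3,  1,1.81,3,4, 8 ]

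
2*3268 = 6536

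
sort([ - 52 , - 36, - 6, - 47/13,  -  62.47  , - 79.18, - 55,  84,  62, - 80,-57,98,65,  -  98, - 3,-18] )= [  -  98 , - 80, - 79.18,  -  62.47, - 57, - 55, - 52, - 36, - 18,-6, - 47/13, -3 , 62, 65, 84,98] 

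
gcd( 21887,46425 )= 1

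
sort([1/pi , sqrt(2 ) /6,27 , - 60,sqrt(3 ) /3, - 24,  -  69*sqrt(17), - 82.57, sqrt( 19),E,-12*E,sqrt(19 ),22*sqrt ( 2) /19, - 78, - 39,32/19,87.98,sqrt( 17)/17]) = [  -  69*sqrt(17),-82.57,-78,  -  60, - 39, - 12*E, - 24,sqrt( 2)/6, sqrt( 17) /17, 1/pi,sqrt ( 3 )/3,22 * sqrt( 2 ) /19, 32/19,E, sqrt( 19),sqrt( 19 ),27, 87.98 ]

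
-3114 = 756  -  3870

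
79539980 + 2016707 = 81556687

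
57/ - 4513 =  - 1+4456/4513 = - 0.01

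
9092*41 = 372772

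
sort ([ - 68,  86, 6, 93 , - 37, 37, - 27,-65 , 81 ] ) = [  -  68, - 65, - 37, - 27,6,37,81,86,93 ] 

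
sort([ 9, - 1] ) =[ - 1,9]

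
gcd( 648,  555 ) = 3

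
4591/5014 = 4591/5014 = 0.92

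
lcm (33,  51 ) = 561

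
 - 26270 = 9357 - 35627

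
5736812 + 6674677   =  12411489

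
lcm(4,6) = 12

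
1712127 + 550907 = 2263034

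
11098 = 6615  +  4483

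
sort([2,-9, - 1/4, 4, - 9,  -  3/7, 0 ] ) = [ - 9, - 9  ,-3/7,-1/4,0, 2, 4]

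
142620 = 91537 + 51083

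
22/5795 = 22/5795 = 0.00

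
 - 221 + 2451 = 2230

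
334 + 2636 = 2970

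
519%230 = 59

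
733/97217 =733/97217 = 0.01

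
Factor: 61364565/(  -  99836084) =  - 2^ ( - 2)*3^2*  5^1 * 47^( - 1)*619^1*2203^1*531043^( - 1)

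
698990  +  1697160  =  2396150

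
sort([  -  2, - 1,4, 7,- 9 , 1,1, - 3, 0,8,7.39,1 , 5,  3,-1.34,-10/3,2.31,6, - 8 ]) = [ - 9  , - 8 , -10/3,-3, - 2,-1.34, - 1, 0, 1,1,1, 2.31,3, 4,5,  6,  7,  7.39,8]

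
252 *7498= 1889496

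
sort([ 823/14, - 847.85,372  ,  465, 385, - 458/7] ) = [-847.85 , - 458/7, 823/14, 372,385,465 ]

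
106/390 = 53/195  =  0.27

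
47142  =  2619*18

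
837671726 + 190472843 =1028144569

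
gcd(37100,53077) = 1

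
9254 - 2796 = 6458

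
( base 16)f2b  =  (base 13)19c9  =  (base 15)123d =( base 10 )3883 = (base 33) 3im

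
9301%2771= 988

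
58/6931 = 2/239= 0.01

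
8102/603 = 13+263/603= 13.44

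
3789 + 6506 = 10295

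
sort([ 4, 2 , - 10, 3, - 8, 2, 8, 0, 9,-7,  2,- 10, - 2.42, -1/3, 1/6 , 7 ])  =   [ - 10, - 10,-8, - 7 , - 2.42,- 1/3  ,  0,1/6,2,2, 2, 3,  4, 7, 8, 9]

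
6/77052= 1/12842 = 0.00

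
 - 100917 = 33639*( - 3) 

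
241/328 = 241/328  =  0.73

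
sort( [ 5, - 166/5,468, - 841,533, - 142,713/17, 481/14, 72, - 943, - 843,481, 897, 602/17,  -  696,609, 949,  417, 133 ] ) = [ - 943, - 843, - 841,-696,-142, - 166/5,  5, 481/14,602/17, 713/17 , 72, 133,417, 468, 481, 533,609,  897, 949 ] 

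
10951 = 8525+2426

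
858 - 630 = 228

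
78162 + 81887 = 160049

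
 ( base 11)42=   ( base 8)56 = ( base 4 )232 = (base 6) 114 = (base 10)46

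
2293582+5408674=7702256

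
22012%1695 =1672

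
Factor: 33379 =29^1*1151^1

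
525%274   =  251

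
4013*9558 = 38356254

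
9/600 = 3/200 = 0.01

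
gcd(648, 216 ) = 216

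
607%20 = 7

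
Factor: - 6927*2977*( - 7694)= 158663198226 = 2^1*3^1*13^1*229^1*2309^1*3847^1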